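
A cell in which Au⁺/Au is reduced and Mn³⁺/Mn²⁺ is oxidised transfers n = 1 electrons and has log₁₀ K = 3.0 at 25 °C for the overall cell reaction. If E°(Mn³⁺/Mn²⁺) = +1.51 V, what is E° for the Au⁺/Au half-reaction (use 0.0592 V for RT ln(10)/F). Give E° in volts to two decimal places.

E°cell = (0.0592/n)·log K = (0.0592/1)(3.0) = +0.178 V.
Since Au⁺/Au is the cathode and Mn³⁺/Mn²⁺ the anode, E°cell = E°(Au⁺/Au) − E°(Mn³⁺/Mn²⁺).
So E°(Au⁺/Au) = E°cell + E°(Mn³⁺/Mn²⁺) = +0.178 + (+1.51) = +1.69 V.

+1.69 V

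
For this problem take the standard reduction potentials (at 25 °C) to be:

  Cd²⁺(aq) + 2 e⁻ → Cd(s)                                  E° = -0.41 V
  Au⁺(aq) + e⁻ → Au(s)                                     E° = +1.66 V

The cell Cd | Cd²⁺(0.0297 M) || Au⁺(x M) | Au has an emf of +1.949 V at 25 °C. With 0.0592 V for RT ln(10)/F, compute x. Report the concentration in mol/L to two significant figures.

Au⁺/Au is the cathode, Cd²⁺/Cd the anode: E°cell = +2.07 V, n = 2.
Overall reaction: 2 Au⁺(aq) + Cd(s) → 2 Au(s) + Cd²⁺(aq); Q = [Cd²⁺]^1/[Au⁺]^2.
From E = E° − (0.0592/n) log Q: log Q = (E° − E)·n/0.0592 = (+2.07 − (+1.949))·2/0.0592 = 4.0878.
So 2·log[Au⁺] = 1·log(0.0297) − log Q = -1.5272 − (4.0878) = -5.6150; log[Au⁺] = -5.6150 / 2 = -2.8075; [Au⁺] = 10^(-2.8075) ≈ 0.0016 M.

0.0016 M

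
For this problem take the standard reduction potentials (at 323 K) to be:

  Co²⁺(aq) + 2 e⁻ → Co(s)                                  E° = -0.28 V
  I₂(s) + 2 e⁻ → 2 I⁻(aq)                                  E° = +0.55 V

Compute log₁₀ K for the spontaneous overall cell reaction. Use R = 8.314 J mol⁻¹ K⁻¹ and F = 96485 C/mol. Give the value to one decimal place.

25.9

Cathode: I₂/I⁻; anode: Co²⁺/Co. E°cell = (+0.55) − (-0.28) = +0.83 V, with n = 2.
ΔG° = −nFE° = −RT ln K, so ln K = nFE°/(RT) = (2)(96485)(+0.83) / ((8.314)(323)) = 59.642.
log₁₀ K = 59.642 / ln 10 = 25.9.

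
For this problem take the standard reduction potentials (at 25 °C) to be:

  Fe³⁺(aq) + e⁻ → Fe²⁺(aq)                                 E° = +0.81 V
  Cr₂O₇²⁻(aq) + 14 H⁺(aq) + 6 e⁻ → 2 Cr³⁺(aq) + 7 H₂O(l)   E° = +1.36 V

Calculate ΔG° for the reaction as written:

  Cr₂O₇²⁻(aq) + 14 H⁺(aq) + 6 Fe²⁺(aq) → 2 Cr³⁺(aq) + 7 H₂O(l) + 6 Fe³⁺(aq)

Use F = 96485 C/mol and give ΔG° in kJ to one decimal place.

-318.4 kJ

As written, Cr₂O₇²⁻/Cr³⁺ is reduced (cathode) and Fe³⁺/Fe²⁺ is oxidised (anode), so E°cell = (+1.36) − (+0.81) = +0.55 V.
Balancing electrons gives n = 6.
ΔG° = −nFE° = −(6)(96485)(+0.55) = -318,400 J = -318.4 kJ.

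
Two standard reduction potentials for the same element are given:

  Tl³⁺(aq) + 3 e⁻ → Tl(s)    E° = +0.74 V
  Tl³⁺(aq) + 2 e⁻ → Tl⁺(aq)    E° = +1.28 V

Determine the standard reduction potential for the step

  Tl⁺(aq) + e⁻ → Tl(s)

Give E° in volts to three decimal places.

Sequential free energies add, so n₃E°₃ = n₁E°₁ + n₂E°₂.
With n₃ = 3, and the known step contributing 2×(+1.28) V, the unknown satisfies 1·E° = 3×(+0.74) − 2×(+1.28) = -0.340.
E° = -0.340 / 1 = -0.340 V.

-0.340 V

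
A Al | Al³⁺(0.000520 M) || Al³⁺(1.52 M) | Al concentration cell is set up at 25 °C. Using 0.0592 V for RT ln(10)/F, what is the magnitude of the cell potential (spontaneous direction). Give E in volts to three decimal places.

+0.068 V

For a concentration cell E°cell = 0. The 1.52 M side is the cathode (reduction is favoured where [Al³⁺] is higher).
With n = 3, E = −(0.0592/3) log([Al³⁺]ₐₙ/[Al³⁺]꜀ₐₜ) = −(0.0592/3) log(0.00052/1.52) = −(0.0592/3)(-3.466) = +0.068 V.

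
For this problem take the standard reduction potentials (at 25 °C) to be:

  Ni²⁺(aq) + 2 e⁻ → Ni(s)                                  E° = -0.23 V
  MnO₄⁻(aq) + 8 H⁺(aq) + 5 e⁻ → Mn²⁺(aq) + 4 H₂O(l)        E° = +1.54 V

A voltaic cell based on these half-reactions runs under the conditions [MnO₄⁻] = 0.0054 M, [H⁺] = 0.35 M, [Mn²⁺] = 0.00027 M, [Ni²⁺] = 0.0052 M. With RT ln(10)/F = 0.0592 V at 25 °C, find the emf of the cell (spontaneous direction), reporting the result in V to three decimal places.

MnO₄⁻/Mn²⁺ is the cathode (higher E°), Ni²⁺/Ni the anode: E°cell = +1.54 − (-0.23) = +1.77 V, n = 10.
Overall: 2 MnO₄⁻(aq) + 16 H⁺(aq) + 5 Ni(s) → 2 Mn²⁺(aq) + 8 H₂O(l) + 5 Ni²⁺(aq)
Q = [Mn²⁺]^2·[Ni²⁺]^5 / ([MnO₄⁻]^2·[H⁺]^16); log Q = -6.727.
E = E° − (0.0592/n) log Q = +1.77 − (0.0592/10)(-6.727) = +1.810 V.

+1.810 V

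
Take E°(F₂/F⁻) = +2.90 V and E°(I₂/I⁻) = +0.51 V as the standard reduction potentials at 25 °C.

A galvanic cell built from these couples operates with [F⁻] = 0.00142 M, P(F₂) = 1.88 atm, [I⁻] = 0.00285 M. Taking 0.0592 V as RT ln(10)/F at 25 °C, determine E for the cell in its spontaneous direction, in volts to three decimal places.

+2.416 V

F₂/F⁻ is the cathode (higher E°), I₂/I⁻ the anode: E°cell = +2.90 − (+0.51) = +2.39 V, n = 2.
Overall: F₂(g) + 2 I⁻(aq) → 2 F⁻(aq) + I₂(s)
Q = [F⁻]^2 / (P(F₂)·[I⁻]^2); log Q = -0.879.
E = E° − (0.0592/n) log Q = +2.39 − (0.0592/2)(-0.879) = +2.416 V.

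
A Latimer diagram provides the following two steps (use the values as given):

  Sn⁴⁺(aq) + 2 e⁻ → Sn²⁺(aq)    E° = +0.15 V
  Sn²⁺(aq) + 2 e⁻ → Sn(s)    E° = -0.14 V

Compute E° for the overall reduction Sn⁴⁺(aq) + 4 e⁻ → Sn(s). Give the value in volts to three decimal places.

+0.005 V

Adding the free-energy changes (−nFE°) of the two steps gives −n₃FE°₃ = −n₁FE°₁ − n₂FE°₂.
E°₃ = (2×+0.15 + 2×-0.14) / 4 = (+0.020) / 4 = +0.005 V.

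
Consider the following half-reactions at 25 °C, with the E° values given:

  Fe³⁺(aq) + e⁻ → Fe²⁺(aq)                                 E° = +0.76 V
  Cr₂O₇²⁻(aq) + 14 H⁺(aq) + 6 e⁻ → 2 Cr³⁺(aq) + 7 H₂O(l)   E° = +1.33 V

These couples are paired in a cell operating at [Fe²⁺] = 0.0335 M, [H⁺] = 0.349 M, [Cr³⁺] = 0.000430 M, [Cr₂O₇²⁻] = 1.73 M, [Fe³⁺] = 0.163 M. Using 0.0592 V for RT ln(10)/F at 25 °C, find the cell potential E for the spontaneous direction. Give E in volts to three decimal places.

+0.535 V

Cr₂O₇²⁻/Cr³⁺ is the cathode (higher E°), Fe³⁺/Fe²⁺ the anode: E°cell = +1.33 − (+0.76) = +0.57 V, n = 6.
Overall: Cr₂O₇²⁻(aq) + 14 H⁺(aq) + 6 Fe²⁺(aq) → 2 Cr³⁺(aq) + 7 H₂O(l) + 6 Fe³⁺(aq)
Q = [Cr³⁺]^2·[Fe³⁺]^6 / ([Cr₂O₇²⁻]·[H⁺]^14·[Fe²⁺]^6); log Q = 3.552.
E = E° − (0.0592/n) log Q = +0.57 − (0.0592/6)(3.552) = +0.535 V.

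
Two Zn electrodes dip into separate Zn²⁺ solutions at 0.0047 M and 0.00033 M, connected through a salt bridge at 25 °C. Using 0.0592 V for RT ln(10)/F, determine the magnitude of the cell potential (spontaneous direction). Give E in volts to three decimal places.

+0.034 V

For a concentration cell E°cell = 0. The 0.0047 M side is the cathode (reduction is favoured where [Zn²⁺] is higher).
With n = 2, E = −(0.0592/2) log([Zn²⁺]ₐₙ/[Zn²⁺]꜀ₐₜ) = −(0.0592/2) log(0.00033/0.0047) = −(0.0592/2)(-1.154) = +0.034 V.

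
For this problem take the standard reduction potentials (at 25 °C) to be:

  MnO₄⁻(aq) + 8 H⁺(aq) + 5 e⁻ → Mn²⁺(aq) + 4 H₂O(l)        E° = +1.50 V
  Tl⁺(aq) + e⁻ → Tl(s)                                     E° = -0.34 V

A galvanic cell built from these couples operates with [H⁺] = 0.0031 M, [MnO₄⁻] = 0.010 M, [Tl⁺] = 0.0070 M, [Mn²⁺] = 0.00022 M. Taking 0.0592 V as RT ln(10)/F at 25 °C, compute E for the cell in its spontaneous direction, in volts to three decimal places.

+1.750 V

MnO₄⁻/Mn²⁺ is the cathode (higher E°), Tl⁺/Tl the anode: E°cell = +1.50 − (-0.34) = +1.84 V, n = 5.
Overall: MnO₄⁻(aq) + 8 H⁺(aq) + 5 Tl(s) → Mn²⁺(aq) + 4 H₂O(l) + 5 Tl⁺(aq)
Q = [Mn²⁺]·[Tl⁺]^5 / ([MnO₄⁻]·[H⁺]^8); log Q = 7.637.
E = E° − (0.0592/n) log Q = +1.84 − (0.0592/5)(7.637) = +1.750 V.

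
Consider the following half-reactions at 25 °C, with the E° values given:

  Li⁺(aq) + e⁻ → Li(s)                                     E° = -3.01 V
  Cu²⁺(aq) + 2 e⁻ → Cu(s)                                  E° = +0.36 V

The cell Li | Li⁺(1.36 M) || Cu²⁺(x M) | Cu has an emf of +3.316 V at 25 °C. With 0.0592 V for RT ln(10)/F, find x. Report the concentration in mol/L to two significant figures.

Cu²⁺/Cu is the cathode, Li⁺/Li the anode: E°cell = +3.37 V, n = 2.
Overall reaction: Cu²⁺(aq) + 2 Li(s) → Cu(s) + 2 Li⁺(aq); Q = [Li⁺]^2/[Cu²⁺]^1.
From E = E° − (0.0592/n) log Q: log Q = (E° − E)·n/0.0592 = (+3.37 − (+3.316))·2/0.0592 = 1.8243.
So 1·log[Cu²⁺] = 2·log(1.36) − log Q = 0.2671 − (1.8243) = -1.5572; [Cu²⁺] = 10^(-1.5572) ≈ 0.028 M.

0.028 M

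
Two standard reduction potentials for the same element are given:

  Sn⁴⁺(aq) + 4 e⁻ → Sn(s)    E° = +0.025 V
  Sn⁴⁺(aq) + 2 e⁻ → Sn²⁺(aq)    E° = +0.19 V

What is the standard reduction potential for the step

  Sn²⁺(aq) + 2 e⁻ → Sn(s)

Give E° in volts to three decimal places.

-0.140 V

Sequential free energies add, so n₃E°₃ = n₁E°₁ + n₂E°₂.
With n₃ = 4, and the known step contributing 2×(+0.19) V, the unknown satisfies 2·E° = 4×(+0.025) − 2×(+0.19) = -0.280.
E° = -0.280 / 2 = -0.140 V.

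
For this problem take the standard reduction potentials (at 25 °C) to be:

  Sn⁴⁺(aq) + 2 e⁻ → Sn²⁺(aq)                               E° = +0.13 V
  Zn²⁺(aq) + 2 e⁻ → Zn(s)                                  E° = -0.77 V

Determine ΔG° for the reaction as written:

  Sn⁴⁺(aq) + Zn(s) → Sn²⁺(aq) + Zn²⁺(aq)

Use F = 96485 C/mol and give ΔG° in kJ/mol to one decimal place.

-173.7 kJ/mol

As written, Sn⁴⁺/Sn²⁺ is reduced (cathode) and Zn²⁺/Zn is oxidised (anode), so E°cell = (+0.13) − (-0.77) = +0.90 V.
Balancing electrons gives n = 2.
ΔG° = −nFE° = −(2)(96485)(+0.90) = -173,673 J = -173.7 kJ/mol.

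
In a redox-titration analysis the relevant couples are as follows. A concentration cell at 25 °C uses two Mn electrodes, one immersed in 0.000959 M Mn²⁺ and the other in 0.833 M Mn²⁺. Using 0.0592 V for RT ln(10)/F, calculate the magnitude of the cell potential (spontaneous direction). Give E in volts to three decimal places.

+0.087 V

For a concentration cell E°cell = 0. The 0.833 M side is the cathode (reduction is favoured where [Mn²⁺] is higher).
With n = 2, E = −(0.0592/2) log([Mn²⁺]ₐₙ/[Mn²⁺]꜀ₐₜ) = −(0.0592/2) log(0.000959/0.833) = −(0.0592/2)(-2.939) = +0.087 V.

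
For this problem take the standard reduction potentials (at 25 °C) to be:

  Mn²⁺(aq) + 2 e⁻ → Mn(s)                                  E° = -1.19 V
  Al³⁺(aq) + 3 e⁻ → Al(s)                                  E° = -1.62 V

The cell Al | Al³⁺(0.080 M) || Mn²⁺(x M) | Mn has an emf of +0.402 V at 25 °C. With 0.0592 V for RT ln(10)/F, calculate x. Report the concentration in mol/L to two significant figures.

0.021 M

Mn²⁺/Mn is the cathode, Al³⁺/Al the anode: E°cell = +0.43 V, n = 6.
Overall reaction: 3 Mn²⁺(aq) + 2 Al(s) → 3 Mn(s) + 2 Al³⁺(aq); Q = [Al³⁺]^2/[Mn²⁺]^3.
From E = E° − (0.0592/n) log Q: log Q = (E° − E)·n/0.0592 = (+0.43 − (+0.402))·6/0.0592 = 2.8378.
So 3·log[Mn²⁺] = 2·log(0.08) − log Q = -2.1938 − (2.8378) = -5.0316; log[Mn²⁺] = -5.0316 / 3 = -1.6772; [Mn²⁺] = 10^(-1.6772) ≈ 0.021 M.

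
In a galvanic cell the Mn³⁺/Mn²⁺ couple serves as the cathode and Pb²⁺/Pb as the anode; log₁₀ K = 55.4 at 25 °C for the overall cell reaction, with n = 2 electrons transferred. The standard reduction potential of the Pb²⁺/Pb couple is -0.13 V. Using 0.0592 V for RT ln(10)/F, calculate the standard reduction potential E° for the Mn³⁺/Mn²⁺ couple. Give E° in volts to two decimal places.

+1.51 V

E°cell = (0.0592/n)·log K = (0.0592/2)(55.4) = +1.640 V.
Since Mn³⁺/Mn²⁺ is the cathode and Pb²⁺/Pb the anode, E°cell = E°(Mn³⁺/Mn²⁺) − E°(Pb²⁺/Pb).
So E°(Mn³⁺/Mn²⁺) = E°cell + E°(Pb²⁺/Pb) = +1.640 + (-0.13) = +1.51 V.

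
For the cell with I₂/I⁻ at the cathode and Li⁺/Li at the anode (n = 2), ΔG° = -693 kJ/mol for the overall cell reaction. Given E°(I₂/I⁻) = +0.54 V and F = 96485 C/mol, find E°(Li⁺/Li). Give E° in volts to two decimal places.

E°cell = −ΔG°/(nF) = −(-693×10³)/((2)(96485)) = +3.591 V.
Since I₂/I⁻ is the cathode and Li⁺/Li the anode, E°cell = E°(I₂/I⁻) − E°(Li⁺/Li).
So E°(Li⁺/Li) = E°(I₂/I⁻) − E°cell = (+0.54) − (+3.591) = -3.05 V.

-3.05 V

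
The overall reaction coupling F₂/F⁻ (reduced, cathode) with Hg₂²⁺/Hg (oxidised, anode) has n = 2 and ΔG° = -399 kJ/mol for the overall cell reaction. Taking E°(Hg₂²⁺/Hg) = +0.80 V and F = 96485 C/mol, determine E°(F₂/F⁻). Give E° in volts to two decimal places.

+2.87 V

E°cell = −ΔG°/(nF) = −(-399×10³)/((2)(96485)) = +2.068 V.
Since F₂/F⁻ is the cathode and Hg₂²⁺/Hg the anode, E°cell = E°(F₂/F⁻) − E°(Hg₂²⁺/Hg).
So E°(F₂/F⁻) = E°cell + E°(Hg₂²⁺/Hg) = +2.068 + (+0.80) = +2.87 V.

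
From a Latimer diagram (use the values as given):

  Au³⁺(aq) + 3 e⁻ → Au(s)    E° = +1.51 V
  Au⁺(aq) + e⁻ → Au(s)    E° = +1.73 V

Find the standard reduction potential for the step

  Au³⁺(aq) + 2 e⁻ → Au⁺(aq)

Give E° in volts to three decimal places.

+1.400 V

Sequential free energies add, so n₃E°₃ = n₁E°₁ + n₂E°₂.
With n₃ = 3, and the known step contributing 1×(+1.73) V, the unknown satisfies 2·E° = 3×(+1.51) − 1×(+1.73) = +2.800.
E° = +2.800 / 2 = +1.400 V.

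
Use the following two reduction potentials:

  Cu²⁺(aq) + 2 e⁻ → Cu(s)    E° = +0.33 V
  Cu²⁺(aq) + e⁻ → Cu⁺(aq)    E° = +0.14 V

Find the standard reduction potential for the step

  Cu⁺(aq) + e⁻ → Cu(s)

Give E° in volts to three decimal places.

Sequential free energies add, so n₃E°₃ = n₁E°₁ + n₂E°₂.
With n₃ = 2, and the known step contributing 1×(+0.14) V, the unknown satisfies 1·E° = 2×(+0.33) − 1×(+0.14) = +0.520.
E° = +0.520 / 1 = +0.520 V.

+0.520 V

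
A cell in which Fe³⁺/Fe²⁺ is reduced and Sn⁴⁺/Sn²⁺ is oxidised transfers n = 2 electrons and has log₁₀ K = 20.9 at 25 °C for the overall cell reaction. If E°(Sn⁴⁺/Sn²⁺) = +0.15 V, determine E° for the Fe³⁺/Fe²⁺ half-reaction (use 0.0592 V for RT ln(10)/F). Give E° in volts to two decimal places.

+0.77 V

E°cell = (0.0592/n)·log K = (0.0592/2)(20.9) = +0.619 V.
Since Fe³⁺/Fe²⁺ is the cathode and Sn⁴⁺/Sn²⁺ the anode, E°cell = E°(Fe³⁺/Fe²⁺) − E°(Sn⁴⁺/Sn²⁺).
So E°(Fe³⁺/Fe²⁺) = E°cell + E°(Sn⁴⁺/Sn²⁺) = +0.619 + (+0.15) = +0.77 V.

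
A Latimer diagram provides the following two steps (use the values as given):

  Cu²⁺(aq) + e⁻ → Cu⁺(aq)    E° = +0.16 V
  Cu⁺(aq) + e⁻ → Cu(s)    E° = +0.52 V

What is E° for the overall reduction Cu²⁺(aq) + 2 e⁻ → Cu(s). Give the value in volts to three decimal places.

Adding the free-energy changes (−nFE°) of the two steps gives −n₃FE°₃ = −n₁FE°₁ − n₂FE°₂.
E°₃ = (1×+0.16 + 1×+0.52) / 2 = (+0.680) / 2 = +0.340 V.

+0.340 V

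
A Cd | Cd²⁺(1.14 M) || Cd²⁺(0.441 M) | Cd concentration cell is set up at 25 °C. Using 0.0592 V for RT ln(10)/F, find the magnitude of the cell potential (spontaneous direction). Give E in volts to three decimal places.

+0.012 V

For a concentration cell E°cell = 0. The 1.14 M side is the cathode (reduction is favoured where [Cd²⁺] is higher).
With n = 2, E = −(0.0592/2) log([Cd²⁺]ₐₙ/[Cd²⁺]꜀ₐₜ) = −(0.0592/2) log(0.441/1.14) = −(0.0592/2)(-0.412) = +0.012 V.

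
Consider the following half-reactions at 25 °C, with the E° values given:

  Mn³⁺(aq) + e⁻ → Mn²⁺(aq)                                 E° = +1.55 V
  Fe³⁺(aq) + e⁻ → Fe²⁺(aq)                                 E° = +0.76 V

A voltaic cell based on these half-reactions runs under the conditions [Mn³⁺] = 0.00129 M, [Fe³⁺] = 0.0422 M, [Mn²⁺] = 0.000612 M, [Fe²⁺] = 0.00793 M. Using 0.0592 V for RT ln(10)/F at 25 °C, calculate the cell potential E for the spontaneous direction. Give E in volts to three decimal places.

+0.766 V

Mn³⁺/Mn²⁺ is the cathode (higher E°), Fe³⁺/Fe²⁺ the anode: E°cell = +1.55 − (+0.76) = +0.79 V, n = 1.
Overall: Mn³⁺(aq) + Fe²⁺(aq) → Mn²⁺(aq) + Fe³⁺(aq)
Q = [Mn²⁺]·[Fe³⁺] / ([Mn³⁺]·[Fe²⁺]); log Q = 0.402.
E = E° − (0.0592/n) log Q = +0.79 − (0.0592/1)(0.402) = +0.766 V.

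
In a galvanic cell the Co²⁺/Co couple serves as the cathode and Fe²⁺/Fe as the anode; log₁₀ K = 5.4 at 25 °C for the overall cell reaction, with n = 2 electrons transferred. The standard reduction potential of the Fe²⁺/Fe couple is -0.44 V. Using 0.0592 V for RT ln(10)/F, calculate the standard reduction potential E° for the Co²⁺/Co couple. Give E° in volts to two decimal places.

-0.28 V

E°cell = (0.0592/n)·log K = (0.0592/2)(5.4) = +0.160 V.
Since Co²⁺/Co is the cathode and Fe²⁺/Fe the anode, E°cell = E°(Co²⁺/Co) − E°(Fe²⁺/Fe).
So E°(Co²⁺/Co) = E°cell + E°(Fe²⁺/Fe) = +0.160 + (-0.44) = -0.28 V.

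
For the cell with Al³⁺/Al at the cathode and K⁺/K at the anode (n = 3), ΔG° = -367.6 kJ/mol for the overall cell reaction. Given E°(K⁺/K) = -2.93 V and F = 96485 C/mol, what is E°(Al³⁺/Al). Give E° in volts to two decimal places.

E°cell = −ΔG°/(nF) = −(-367.6×10³)/((3)(96485)) = +1.270 V.
Since Al³⁺/Al is the cathode and K⁺/K the anode, E°cell = E°(Al³⁺/Al) − E°(K⁺/K).
So E°(Al³⁺/Al) = E°cell + E°(K⁺/K) = +1.270 + (-2.93) = -1.66 V.

-1.66 V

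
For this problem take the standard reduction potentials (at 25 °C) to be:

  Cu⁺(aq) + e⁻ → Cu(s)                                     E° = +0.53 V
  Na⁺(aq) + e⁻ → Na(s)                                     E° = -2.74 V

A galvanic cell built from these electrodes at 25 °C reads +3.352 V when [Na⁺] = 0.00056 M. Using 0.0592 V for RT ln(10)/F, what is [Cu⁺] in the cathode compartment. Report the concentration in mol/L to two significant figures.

Cu⁺/Cu is the cathode, Na⁺/Na the anode: E°cell = +3.27 V, n = 1.
Overall reaction: Cu⁺(aq) + Na(s) → Cu(s) + Na⁺(aq); Q = [Na⁺]^1/[Cu⁺]^1.
From E = E° − (0.0592/n) log Q: log Q = (E° − E)·n/0.0592 = (+3.27 − (+3.352))·1/0.0592 = -1.3851.
So 1·log[Cu⁺] = 1·log(0.00056) − log Q = -3.2518 − (-1.3851) = -1.8667; [Cu⁺] = 10^(-1.8667) ≈ 0.014 M.

0.014 M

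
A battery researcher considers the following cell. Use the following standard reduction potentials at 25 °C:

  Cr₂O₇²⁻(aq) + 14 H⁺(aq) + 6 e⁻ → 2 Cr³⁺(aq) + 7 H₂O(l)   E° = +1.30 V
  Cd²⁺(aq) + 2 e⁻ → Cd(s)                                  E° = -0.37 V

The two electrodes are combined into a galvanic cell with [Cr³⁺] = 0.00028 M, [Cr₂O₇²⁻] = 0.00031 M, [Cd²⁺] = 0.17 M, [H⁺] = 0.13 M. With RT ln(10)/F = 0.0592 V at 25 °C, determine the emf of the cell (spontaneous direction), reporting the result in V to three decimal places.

Cr₂O₇²⁻/Cr³⁺ is the cathode (higher E°), Cd²⁺/Cd the anode: E°cell = +1.30 − (-0.37) = +1.67 V, n = 6.
Overall: Cr₂O₇²⁻(aq) + 14 H⁺(aq) + 3 Cd(s) → 2 Cr³⁺(aq) + 7 H₂O(l) + 3 Cd²⁺(aq)
Q = [Cr³⁺]^2·[Cd²⁺]^3 / ([Cr₂O₇²⁻]·[H⁺]^14); log Q = 6.499.
E = E° − (0.0592/n) log Q = +1.67 − (0.0592/6)(6.499) = +1.606 V.

+1.606 V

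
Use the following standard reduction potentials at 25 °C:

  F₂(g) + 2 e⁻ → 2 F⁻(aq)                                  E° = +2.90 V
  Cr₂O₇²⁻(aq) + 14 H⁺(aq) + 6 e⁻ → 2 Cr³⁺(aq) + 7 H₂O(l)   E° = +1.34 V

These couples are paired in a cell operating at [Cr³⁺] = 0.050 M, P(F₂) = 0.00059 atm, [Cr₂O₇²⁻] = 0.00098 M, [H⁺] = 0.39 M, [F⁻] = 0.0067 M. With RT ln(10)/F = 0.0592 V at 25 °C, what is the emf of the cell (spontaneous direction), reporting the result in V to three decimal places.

F₂/F⁻ is the cathode (higher E°), Cr₂O₇²⁻/Cr³⁺ the anode: E°cell = +2.90 − (+1.34) = +1.56 V, n = 6.
Overall: 3 F₂(g) + 2 Cr³⁺(aq) + 7 H₂O(l) → 6 F⁻(aq) + Cr₂O₇²⁻(aq) + 14 H⁺(aq)
Q = [F⁻]^6·[Cr₂O₇²⁻]·[H⁺]^14 / (P(F₂)^3·[Cr³⁺]^2); log Q = -9.488.
E = E° − (0.0592/n) log Q = +1.56 − (0.0592/6)(-9.488) = +1.654 V.

+1.654 V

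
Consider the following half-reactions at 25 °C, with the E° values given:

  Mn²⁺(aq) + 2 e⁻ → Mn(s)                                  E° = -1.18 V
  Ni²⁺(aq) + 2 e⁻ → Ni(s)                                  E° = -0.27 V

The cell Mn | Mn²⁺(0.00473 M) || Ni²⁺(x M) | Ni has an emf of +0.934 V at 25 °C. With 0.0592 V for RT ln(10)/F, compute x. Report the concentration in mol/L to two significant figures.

0.031 M

Ni²⁺/Ni is the cathode, Mn²⁺/Mn the anode: E°cell = +0.91 V, n = 2.
Overall reaction: Ni²⁺(aq) + Mn(s) → Ni(s) + Mn²⁺(aq); Q = [Mn²⁺]^1/[Ni²⁺]^1.
From E = E° − (0.0592/n) log Q: log Q = (E° − E)·n/0.0592 = (+0.91 − (+0.934))·2/0.0592 = -0.8108.
So 1·log[Ni²⁺] = 1·log(0.00473) − log Q = -2.3251 − (-0.8108) = -1.5143; [Ni²⁺] = 10^(-1.5143) ≈ 0.031 M.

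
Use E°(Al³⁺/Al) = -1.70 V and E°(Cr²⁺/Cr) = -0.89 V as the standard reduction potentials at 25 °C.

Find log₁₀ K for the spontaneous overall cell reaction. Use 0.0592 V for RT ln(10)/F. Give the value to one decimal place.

Cathode: Cr²⁺/Cr; anode: Al³⁺/Al. E°cell = +0.81 V, n = 6.
log K = nE°cell / 0.0592 = (6)(+0.81) / 0.0592 = 82.1.

82.1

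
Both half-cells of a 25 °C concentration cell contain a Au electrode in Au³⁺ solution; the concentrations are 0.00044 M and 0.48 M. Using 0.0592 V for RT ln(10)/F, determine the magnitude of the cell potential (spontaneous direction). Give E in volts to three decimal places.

+0.060 V

For a concentration cell E°cell = 0. The 0.48 M side is the cathode (reduction is favoured where [Au³⁺] is higher).
With n = 3, E = −(0.0592/3) log([Au³⁺]ₐₙ/[Au³⁺]꜀ₐₜ) = −(0.0592/3) log(0.00044/0.48) = −(0.0592/3)(-3.038) = +0.060 V.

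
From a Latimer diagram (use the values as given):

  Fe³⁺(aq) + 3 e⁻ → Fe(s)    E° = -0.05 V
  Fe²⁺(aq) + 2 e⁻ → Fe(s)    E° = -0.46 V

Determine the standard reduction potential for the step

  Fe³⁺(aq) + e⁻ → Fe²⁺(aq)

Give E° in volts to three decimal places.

Sequential free energies add, so n₃E°₃ = n₁E°₁ + n₂E°₂.
With n₃ = 3, and the known step contributing 2×(-0.46) V, the unknown satisfies 1·E° = 3×(-0.05) − 2×(-0.46) = +0.770.
E° = +0.770 / 1 = +0.770 V.

+0.770 V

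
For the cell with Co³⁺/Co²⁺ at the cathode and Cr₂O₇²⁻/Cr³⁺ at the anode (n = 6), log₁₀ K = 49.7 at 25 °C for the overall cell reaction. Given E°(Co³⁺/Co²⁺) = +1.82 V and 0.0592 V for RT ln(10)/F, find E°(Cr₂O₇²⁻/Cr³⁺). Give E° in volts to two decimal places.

E°cell = (0.0592/n)·log K = (0.0592/6)(49.7) = +0.490 V.
Since Co³⁺/Co²⁺ is the cathode and Cr₂O₇²⁻/Cr³⁺ the anode, E°cell = E°(Co³⁺/Co²⁺) − E°(Cr₂O₇²⁻/Cr³⁺).
So E°(Cr₂O₇²⁻/Cr³⁺) = E°(Co³⁺/Co²⁺) − E°cell = (+1.82) − (+0.490) = +1.33 V.

+1.33 V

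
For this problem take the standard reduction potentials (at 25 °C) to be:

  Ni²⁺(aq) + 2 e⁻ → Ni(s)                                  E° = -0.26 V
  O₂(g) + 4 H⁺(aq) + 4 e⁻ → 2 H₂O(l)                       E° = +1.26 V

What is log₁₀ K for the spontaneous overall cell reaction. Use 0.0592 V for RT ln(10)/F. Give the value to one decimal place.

102.7

Cathode: O₂/H₂O; anode: Ni²⁺/Ni. E°cell = +1.52 V, n = 4.
log K = nE°cell / 0.0592 = (4)(+1.52) / 0.0592 = 102.7.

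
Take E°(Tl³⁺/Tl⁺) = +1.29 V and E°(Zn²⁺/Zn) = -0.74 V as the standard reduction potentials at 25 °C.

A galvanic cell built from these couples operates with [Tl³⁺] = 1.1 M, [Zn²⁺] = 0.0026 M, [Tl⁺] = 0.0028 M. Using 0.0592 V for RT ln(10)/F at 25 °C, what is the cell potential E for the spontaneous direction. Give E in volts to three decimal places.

+2.183 V

Tl³⁺/Tl⁺ is the cathode (higher E°), Zn²⁺/Zn the anode: E°cell = +1.29 − (-0.74) = +2.03 V, n = 2.
Overall: Tl³⁺(aq) + Zn(s) → Tl⁺(aq) + Zn²⁺(aq)
Q = [Tl⁺]·[Zn²⁺] / ([Tl³⁺]); log Q = -5.179.
E = E° − (0.0592/n) log Q = +2.03 − (0.0592/2)(-5.179) = +2.183 V.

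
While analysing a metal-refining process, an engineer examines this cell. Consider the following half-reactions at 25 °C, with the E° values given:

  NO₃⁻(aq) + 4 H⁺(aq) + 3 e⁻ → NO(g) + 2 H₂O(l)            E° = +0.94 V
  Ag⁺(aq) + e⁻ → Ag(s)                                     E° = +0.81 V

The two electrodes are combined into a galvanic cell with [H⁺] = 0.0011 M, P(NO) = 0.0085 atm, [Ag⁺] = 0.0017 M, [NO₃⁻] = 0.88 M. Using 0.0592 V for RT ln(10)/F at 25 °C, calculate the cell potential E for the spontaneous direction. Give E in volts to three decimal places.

NO₃⁻/NO is the cathode (higher E°), Ag⁺/Ag the anode: E°cell = +0.94 − (+0.81) = +0.13 V, n = 3.
Overall: NO₃⁻(aq) + 4 H⁺(aq) + 3 Ag(s) → NO(g) + 2 H₂O(l) + 3 Ag⁺(aq)
Q = P(NO)·[Ag⁺]^3 / ([NO₃⁻]·[H⁺]^4); log Q = 1.511.
E = E° − (0.0592/n) log Q = +0.13 − (0.0592/3)(1.511) = +0.100 V.

+0.100 V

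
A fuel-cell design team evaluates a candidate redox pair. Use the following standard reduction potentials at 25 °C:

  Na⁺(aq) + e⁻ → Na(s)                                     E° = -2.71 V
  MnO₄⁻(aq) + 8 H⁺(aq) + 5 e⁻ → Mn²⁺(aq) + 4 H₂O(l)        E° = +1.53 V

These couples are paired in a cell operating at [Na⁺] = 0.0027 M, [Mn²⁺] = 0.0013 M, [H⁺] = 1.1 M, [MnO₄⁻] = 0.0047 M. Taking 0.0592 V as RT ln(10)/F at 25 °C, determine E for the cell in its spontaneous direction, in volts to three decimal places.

MnO₄⁻/Mn²⁺ is the cathode (higher E°), Na⁺/Na the anode: E°cell = +1.53 − (-2.71) = +4.24 V, n = 5.
Overall: MnO₄⁻(aq) + 8 H⁺(aq) + 5 Na(s) → Mn²⁺(aq) + 4 H₂O(l) + 5 Na⁺(aq)
Q = [Mn²⁺]·[Na⁺]^5 / ([MnO₄⁻]·[H⁺]^8); log Q = -13.732.
E = E° − (0.0592/n) log Q = +4.24 − (0.0592/5)(-13.732) = +4.403 V.

+4.403 V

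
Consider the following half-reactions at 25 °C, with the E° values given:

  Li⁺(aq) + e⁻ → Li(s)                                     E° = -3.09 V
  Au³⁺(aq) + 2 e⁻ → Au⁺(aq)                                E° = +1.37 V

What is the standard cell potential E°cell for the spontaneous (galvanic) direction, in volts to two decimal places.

The Au³⁺/Au⁺ couple has the higher reduction potential, so it is the cathode; Li⁺/Li is oxidised at the anode.
E°cell = E°(cathode) − E°(anode) = (+1.37) − (-3.09) = +4.46 V.

+4.46 V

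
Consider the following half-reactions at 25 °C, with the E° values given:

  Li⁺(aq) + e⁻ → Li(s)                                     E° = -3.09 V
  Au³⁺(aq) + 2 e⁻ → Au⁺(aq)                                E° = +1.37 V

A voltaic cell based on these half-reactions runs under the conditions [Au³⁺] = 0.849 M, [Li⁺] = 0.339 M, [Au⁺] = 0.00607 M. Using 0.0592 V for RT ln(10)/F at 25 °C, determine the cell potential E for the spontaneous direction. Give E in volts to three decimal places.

Au³⁺/Au⁺ is the cathode (higher E°), Li⁺/Li the anode: E°cell = +1.37 − (-3.09) = +4.46 V, n = 2.
Overall: Au³⁺(aq) + 2 Li(s) → Au⁺(aq) + 2 Li⁺(aq)
Q = [Au⁺]·[Li⁺]^2 / ([Au³⁺]); log Q = -3.085.
E = E° − (0.0592/n) log Q = +4.46 − (0.0592/2)(-3.085) = +4.551 V.

+4.551 V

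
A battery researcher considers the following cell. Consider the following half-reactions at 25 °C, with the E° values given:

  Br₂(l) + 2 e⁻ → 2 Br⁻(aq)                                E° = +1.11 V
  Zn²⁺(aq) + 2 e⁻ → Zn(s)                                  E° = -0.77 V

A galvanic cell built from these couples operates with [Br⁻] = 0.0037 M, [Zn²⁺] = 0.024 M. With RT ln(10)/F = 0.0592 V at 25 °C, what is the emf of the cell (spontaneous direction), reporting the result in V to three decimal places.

Br₂/Br⁻ is the cathode (higher E°), Zn²⁺/Zn the anode: E°cell = +1.11 − (-0.77) = +1.88 V, n = 2.
Overall: Br₂(l) + Zn(s) → 2 Br⁻(aq) + Zn²⁺(aq)
Q = [Br⁻]^2·[Zn²⁺]; log Q = -6.483.
E = E° − (0.0592/n) log Q = +1.88 − (0.0592/2)(-6.483) = +2.072 V.

+2.072 V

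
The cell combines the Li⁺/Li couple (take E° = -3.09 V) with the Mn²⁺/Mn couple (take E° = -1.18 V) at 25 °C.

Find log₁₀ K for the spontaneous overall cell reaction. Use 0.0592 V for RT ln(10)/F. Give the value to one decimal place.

Cathode: Mn²⁺/Mn; anode: Li⁺/Li. E°cell = +1.91 V, n = 2.
log K = nE°cell / 0.0592 = (2)(+1.91) / 0.0592 = 64.5.

64.5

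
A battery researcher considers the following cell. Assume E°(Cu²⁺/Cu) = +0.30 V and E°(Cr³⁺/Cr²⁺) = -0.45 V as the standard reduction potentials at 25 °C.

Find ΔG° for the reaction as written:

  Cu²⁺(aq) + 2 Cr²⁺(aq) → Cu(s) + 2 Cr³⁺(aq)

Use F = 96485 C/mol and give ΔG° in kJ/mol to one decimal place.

-144.7 kJ/mol

As written, Cu²⁺/Cu is reduced (cathode) and Cr³⁺/Cr²⁺ is oxidised (anode), so E°cell = (+0.30) − (-0.45) = +0.75 V.
Balancing electrons gives n = 2.
ΔG° = −nFE° = −(2)(96485)(+0.75) = -144,728 J = -144.7 kJ/mol.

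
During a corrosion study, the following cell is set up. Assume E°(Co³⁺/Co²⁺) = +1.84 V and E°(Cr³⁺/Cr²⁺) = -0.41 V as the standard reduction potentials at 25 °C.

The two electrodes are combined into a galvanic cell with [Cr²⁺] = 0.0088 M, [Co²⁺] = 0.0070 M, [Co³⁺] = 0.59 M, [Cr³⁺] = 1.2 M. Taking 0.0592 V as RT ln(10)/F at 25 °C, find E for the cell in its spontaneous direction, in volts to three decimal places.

+2.238 V

Co³⁺/Co²⁺ is the cathode (higher E°), Cr³⁺/Cr²⁺ the anode: E°cell = +1.84 − (-0.41) = +2.25 V, n = 1.
Overall: Co³⁺(aq) + Cr²⁺(aq) → Co²⁺(aq) + Cr³⁺(aq)
Q = [Co²⁺]·[Cr³⁺] / ([Co³⁺]·[Cr²⁺]); log Q = 0.209.
E = E° − (0.0592/n) log Q = +2.25 − (0.0592/1)(0.209) = +2.238 V.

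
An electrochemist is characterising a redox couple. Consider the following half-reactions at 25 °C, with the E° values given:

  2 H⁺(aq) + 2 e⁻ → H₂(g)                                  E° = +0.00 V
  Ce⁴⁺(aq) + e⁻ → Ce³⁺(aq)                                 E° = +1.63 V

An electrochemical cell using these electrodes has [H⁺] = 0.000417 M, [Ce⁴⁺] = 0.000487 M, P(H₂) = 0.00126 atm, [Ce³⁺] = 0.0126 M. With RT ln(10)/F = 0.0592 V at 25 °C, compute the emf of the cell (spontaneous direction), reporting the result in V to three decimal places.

+1.661 V

Ce⁴⁺/Ce³⁺ is the cathode (higher E°), H⁺/H₂ the anode: E°cell = +1.63 − (+0.00) = +1.63 V, n = 2.
Overall: 2 Ce⁴⁺(aq) + H₂(g) → 2 Ce³⁺(aq) + 2 H⁺(aq)
Q = [Ce³⁺]^2·[H⁺]^2 / ([Ce⁴⁺]^2·P(H₂)); log Q = -1.034.
E = E° − (0.0592/n) log Q = +1.63 − (0.0592/2)(-1.034) = +1.661 V.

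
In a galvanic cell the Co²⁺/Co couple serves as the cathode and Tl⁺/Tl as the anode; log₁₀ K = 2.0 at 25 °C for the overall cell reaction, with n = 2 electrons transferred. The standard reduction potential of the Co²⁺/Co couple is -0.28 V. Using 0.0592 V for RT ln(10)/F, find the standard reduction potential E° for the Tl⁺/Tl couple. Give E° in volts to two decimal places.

-0.34 V

E°cell = (0.0592/n)·log K = (0.0592/2)(2.0) = +0.059 V.
Since Co²⁺/Co is the cathode and Tl⁺/Tl the anode, E°cell = E°(Co²⁺/Co) − E°(Tl⁺/Tl).
So E°(Tl⁺/Tl) = E°(Co²⁺/Co) − E°cell = (-0.28) − (+0.059) = -0.34 V.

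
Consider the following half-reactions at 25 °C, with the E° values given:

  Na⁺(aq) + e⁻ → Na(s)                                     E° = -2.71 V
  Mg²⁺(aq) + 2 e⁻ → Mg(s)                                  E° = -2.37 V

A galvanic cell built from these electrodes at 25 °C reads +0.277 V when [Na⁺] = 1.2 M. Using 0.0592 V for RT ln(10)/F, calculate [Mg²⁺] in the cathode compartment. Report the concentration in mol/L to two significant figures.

Mg²⁺/Mg is the cathode, Na⁺/Na the anode: E°cell = +0.34 V, n = 2.
Overall reaction: Mg²⁺(aq) + 2 Na(s) → Mg(s) + 2 Na⁺(aq); Q = [Na⁺]^2/[Mg²⁺]^1.
From E = E° − (0.0592/n) log Q: log Q = (E° − E)·n/0.0592 = (+0.34 − (+0.277))·2/0.0592 = 2.1284.
So 1·log[Mg²⁺] = 2·log(1.2) − log Q = 0.1584 − (2.1284) = -1.9700; [Mg²⁺] = 10^(-1.9700) ≈ 0.011 M.

0.011 M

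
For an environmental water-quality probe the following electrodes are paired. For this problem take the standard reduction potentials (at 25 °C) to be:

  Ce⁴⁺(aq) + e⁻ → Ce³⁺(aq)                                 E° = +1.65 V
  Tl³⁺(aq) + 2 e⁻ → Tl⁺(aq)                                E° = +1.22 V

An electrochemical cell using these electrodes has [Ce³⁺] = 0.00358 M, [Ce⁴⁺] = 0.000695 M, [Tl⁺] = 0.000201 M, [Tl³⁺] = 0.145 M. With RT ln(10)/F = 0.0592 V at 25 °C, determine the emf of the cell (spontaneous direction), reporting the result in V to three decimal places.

Ce⁴⁺/Ce³⁺ is the cathode (higher E°), Tl³⁺/Tl⁺ the anode: E°cell = +1.65 − (+1.22) = +0.43 V, n = 2.
Overall: 2 Ce⁴⁺(aq) + Tl⁺(aq) → 2 Ce³⁺(aq) + Tl³⁺(aq)
Q = [Ce³⁺]^2·[Tl³⁺] / ([Ce⁴⁺]^2·[Tl⁺]); log Q = 4.282.
E = E° − (0.0592/n) log Q = +0.43 − (0.0592/2)(4.282) = +0.303 V.

+0.303 V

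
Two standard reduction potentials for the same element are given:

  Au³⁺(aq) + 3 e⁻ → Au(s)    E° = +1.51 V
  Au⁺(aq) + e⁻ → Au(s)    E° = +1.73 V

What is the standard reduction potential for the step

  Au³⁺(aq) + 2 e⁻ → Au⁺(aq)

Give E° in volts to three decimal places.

+1.400 V

Sequential free energies add, so n₃E°₃ = n₁E°₁ + n₂E°₂.
With n₃ = 3, and the known step contributing 1×(+1.73) V, the unknown satisfies 2·E° = 3×(+1.51) − 1×(+1.73) = +2.800.
E° = +2.800 / 2 = +1.400 V.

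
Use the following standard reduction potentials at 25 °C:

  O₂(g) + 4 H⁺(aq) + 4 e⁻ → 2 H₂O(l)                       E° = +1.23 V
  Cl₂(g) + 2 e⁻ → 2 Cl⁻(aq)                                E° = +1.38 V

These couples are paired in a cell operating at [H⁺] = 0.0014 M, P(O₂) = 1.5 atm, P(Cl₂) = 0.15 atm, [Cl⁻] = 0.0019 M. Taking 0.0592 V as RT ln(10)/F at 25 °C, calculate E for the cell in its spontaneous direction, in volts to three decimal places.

Cl₂/Cl⁻ is the cathode (higher E°), O₂/H₂O the anode: E°cell = +1.38 − (+1.23) = +0.15 V, n = 4.
Overall: 2 Cl₂(g) + 2 H₂O(l) → 4 Cl⁻(aq) + O₂(g) + 4 H⁺(aq)
Q = [Cl⁻]^4·P(O₂)·[H⁺]^4 / (P(Cl₂)^2); log Q = -20.477.
E = E° − (0.0592/n) log Q = +0.15 − (0.0592/4)(-20.477) = +0.453 V.

+0.453 V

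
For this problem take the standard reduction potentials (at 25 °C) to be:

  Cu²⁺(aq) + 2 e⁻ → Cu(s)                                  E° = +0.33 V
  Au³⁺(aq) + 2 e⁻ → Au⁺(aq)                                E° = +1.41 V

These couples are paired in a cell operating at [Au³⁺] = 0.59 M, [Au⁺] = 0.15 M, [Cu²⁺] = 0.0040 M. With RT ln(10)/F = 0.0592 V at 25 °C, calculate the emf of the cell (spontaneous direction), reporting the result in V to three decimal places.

+1.169 V

Au³⁺/Au⁺ is the cathode (higher E°), Cu²⁺/Cu the anode: E°cell = +1.41 − (+0.33) = +1.08 V, n = 2.
Overall: Au³⁺(aq) + Cu(s) → Au⁺(aq) + Cu²⁺(aq)
Q = [Au⁺]·[Cu²⁺] / ([Au³⁺]); log Q = -2.993.
E = E° − (0.0592/n) log Q = +1.08 − (0.0592/2)(-2.993) = +1.169 V.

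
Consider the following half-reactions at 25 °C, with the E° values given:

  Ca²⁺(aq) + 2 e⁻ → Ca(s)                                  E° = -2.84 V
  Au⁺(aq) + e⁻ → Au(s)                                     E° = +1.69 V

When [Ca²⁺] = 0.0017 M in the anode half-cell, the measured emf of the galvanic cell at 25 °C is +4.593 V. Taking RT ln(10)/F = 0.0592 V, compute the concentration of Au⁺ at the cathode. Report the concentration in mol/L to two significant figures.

Au⁺/Au is the cathode, Ca²⁺/Ca the anode: E°cell = +4.53 V, n = 2.
Overall reaction: 2 Au⁺(aq) + Ca(s) → 2 Au(s) + Ca²⁺(aq); Q = [Ca²⁺]^1/[Au⁺]^2.
From E = E° − (0.0592/n) log Q: log Q = (E° − E)·n/0.0592 = (+4.53 − (+4.593))·2/0.0592 = -2.1284.
So 2·log[Au⁺] = 1·log(0.0017) − log Q = -2.7696 − (-2.1284) = -0.6412; log[Au⁺] = -0.6412 / 2 = -0.3206; [Au⁺] = 10^(-0.3206) ≈ 0.48 M.

0.48 M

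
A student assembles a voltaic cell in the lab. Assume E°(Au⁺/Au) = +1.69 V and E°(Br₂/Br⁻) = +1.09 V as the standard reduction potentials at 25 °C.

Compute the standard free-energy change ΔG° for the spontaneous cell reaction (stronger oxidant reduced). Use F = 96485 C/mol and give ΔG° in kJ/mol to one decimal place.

-115.8 kJ/mol

Au⁺/Au (E° = +1.69 V) is the cathode; Br₂/Br⁻ (E° = +1.09 V) is the anode, so E°cell = +0.60 V.
Balancing electrons gives n = 2 (lcm of 1 and 2).
ΔG° = −nFE° = −(2)(96485)(+0.60) = -115,782 J = -115.8 kJ/mol.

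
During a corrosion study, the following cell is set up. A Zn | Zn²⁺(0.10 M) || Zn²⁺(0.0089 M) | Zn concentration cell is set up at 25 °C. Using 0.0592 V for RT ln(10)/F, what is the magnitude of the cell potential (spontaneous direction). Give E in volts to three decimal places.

For a concentration cell E°cell = 0. The 0.10 M side is the cathode (reduction is favoured where [Zn²⁺] is higher).
With n = 2, E = −(0.0592/2) log([Zn²⁺]ₐₙ/[Zn²⁺]꜀ₐₜ) = −(0.0592/2) log(0.0089/0.1) = −(0.0592/2)(-1.051) = +0.031 V.

+0.031 V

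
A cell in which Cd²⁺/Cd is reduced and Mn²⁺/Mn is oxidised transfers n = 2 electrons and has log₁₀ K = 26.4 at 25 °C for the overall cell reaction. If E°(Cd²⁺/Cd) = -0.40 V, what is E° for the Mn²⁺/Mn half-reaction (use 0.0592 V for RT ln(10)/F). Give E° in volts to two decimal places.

E°cell = (0.0592/n)·log K = (0.0592/2)(26.4) = +0.781 V.
Since Cd²⁺/Cd is the cathode and Mn²⁺/Mn the anode, E°cell = E°(Cd²⁺/Cd) − E°(Mn²⁺/Mn).
So E°(Mn²⁺/Mn) = E°(Cd²⁺/Cd) − E°cell = (-0.40) − (+0.781) = -1.18 V.

-1.18 V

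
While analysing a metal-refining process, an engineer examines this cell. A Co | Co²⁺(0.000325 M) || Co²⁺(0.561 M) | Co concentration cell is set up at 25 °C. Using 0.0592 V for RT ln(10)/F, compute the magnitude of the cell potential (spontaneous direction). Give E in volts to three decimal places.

For a concentration cell E°cell = 0. The 0.561 M side is the cathode (reduction is favoured where [Co²⁺] is higher).
With n = 2, E = −(0.0592/2) log([Co²⁺]ₐₙ/[Co²⁺]꜀ₐₜ) = −(0.0592/2) log(0.000325/0.561) = −(0.0592/2)(-3.237) = +0.096 V.

+0.096 V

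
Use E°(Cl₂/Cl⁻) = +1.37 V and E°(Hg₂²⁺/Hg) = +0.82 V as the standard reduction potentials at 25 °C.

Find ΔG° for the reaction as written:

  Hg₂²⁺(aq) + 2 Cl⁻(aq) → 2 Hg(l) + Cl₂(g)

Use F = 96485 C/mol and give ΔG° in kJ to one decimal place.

+106.1 kJ

As written, Hg₂²⁺/Hg is reduced (cathode) and Cl₂/Cl⁻ is oxidised (anode), so E°cell = (+0.82) − (+1.37) = -0.55 V.
Balancing electrons gives n = 2.
ΔG° = −nFE° = −(2)(96485)(-0.55) = 106,134 J = +106.1 kJ.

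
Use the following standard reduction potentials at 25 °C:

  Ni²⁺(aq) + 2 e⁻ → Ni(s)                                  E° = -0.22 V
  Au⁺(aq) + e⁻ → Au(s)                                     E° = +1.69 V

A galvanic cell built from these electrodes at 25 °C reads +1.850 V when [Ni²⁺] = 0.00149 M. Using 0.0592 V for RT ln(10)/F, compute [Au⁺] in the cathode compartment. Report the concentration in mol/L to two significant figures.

0.0037 M

Au⁺/Au is the cathode, Ni²⁺/Ni the anode: E°cell = +1.91 V, n = 2.
Overall reaction: 2 Au⁺(aq) + Ni(s) → 2 Au(s) + Ni²⁺(aq); Q = [Ni²⁺]^1/[Au⁺]^2.
From E = E° − (0.0592/n) log Q: log Q = (E° − E)·n/0.0592 = (+1.91 − (+1.850))·2/0.0592 = 2.0270.
So 2·log[Au⁺] = 1·log(0.00149) − log Q = -2.8268 − (2.0270) = -4.8538; log[Au⁺] = -4.8538 / 2 = -2.4269; [Au⁺] = 10^(-2.4269) ≈ 0.0037 M.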